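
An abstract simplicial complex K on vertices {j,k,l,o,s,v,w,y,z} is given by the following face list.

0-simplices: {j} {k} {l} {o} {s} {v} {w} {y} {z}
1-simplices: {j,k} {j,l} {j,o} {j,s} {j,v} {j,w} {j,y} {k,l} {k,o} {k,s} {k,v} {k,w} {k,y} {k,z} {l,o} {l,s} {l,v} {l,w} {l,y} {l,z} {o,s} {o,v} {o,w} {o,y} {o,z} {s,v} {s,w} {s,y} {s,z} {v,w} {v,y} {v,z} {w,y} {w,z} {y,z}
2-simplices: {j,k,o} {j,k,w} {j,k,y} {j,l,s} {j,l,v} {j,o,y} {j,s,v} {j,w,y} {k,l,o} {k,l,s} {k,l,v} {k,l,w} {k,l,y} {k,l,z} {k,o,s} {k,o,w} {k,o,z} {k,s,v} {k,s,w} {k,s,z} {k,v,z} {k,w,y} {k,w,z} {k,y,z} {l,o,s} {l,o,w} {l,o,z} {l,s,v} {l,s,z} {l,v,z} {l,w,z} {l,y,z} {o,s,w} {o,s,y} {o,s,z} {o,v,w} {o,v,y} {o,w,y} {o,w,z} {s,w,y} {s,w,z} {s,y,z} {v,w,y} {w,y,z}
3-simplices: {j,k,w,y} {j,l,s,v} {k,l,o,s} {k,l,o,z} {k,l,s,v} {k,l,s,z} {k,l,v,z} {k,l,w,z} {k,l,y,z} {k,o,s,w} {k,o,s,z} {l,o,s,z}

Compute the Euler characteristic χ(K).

n_0=9 n_1=35 n_2=44 n_3=12
χ=+9−35+44−12=6

χ(K)=6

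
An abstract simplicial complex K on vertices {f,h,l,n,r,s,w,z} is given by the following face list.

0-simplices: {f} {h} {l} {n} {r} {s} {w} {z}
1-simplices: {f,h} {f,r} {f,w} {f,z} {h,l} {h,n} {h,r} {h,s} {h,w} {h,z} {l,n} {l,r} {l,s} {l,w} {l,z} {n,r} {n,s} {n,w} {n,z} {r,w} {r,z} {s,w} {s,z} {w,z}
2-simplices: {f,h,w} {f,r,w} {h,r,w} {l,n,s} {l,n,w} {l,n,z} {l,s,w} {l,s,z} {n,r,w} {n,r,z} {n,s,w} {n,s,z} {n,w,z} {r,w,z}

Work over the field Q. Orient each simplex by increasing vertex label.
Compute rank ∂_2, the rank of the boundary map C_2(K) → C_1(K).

n_0=8 n_1=24 n_2=14  [Q]
∂1: piv[fh,fr,fw,fz,hl,hn,hs] rk=7  ker:hr,hw,hz,ln,lr,ls,lw,lz,nr,ns,nw,nz,rw,rz,sw,sz,wz
∂2: piv[fhw,frw,hrw,lns,lnw,lnz,lsw,lsz,nrw,nrz,nwz] rk=11  ker:nsw,nsz,rwz
rk∂_2=11

rank∂_2=11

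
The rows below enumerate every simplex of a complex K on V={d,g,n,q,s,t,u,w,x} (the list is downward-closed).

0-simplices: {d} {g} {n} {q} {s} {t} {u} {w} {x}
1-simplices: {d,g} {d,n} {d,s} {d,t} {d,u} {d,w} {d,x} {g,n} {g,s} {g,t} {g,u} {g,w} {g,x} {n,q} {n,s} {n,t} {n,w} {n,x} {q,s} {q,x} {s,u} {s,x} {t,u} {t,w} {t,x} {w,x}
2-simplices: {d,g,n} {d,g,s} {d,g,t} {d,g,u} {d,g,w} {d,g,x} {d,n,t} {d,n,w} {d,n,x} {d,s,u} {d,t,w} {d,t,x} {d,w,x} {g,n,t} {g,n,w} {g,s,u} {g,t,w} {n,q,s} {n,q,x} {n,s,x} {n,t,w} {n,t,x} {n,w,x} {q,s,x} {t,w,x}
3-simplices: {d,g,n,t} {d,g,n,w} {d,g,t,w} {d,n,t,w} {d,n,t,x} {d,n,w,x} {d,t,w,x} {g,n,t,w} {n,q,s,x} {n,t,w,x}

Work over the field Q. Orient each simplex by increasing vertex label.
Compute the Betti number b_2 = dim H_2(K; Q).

n_0=9 n_1=26 n_2=25 n_3=10  [Q]
∂1: piv[dg,dn,ds,dt,du,dw,dx,nq] rk=8  ker:gn,gs,gt,gu,gw,gx,ns,nt,nw,nx,qs,qx,su,sx,tu,tw,tx,wx
∂2: piv[dgn,dgs,dgt,dgu,dgw,dgx,dnt,dnw,dnx,dsu,dtw,dtx,dwx,nqs,nqx,nsx] rk=16  ker:gnt,gnw,gsu,gtw,ntw,ntx,nwx,qsx,twx
∂3: piv[dgnt,dgnw,dgtw,dntw,dntx,dnwx,dtwx,nqsx] rk=8  ker:gntw,ntwx
b_2=(25−16)−8=1

b_2=1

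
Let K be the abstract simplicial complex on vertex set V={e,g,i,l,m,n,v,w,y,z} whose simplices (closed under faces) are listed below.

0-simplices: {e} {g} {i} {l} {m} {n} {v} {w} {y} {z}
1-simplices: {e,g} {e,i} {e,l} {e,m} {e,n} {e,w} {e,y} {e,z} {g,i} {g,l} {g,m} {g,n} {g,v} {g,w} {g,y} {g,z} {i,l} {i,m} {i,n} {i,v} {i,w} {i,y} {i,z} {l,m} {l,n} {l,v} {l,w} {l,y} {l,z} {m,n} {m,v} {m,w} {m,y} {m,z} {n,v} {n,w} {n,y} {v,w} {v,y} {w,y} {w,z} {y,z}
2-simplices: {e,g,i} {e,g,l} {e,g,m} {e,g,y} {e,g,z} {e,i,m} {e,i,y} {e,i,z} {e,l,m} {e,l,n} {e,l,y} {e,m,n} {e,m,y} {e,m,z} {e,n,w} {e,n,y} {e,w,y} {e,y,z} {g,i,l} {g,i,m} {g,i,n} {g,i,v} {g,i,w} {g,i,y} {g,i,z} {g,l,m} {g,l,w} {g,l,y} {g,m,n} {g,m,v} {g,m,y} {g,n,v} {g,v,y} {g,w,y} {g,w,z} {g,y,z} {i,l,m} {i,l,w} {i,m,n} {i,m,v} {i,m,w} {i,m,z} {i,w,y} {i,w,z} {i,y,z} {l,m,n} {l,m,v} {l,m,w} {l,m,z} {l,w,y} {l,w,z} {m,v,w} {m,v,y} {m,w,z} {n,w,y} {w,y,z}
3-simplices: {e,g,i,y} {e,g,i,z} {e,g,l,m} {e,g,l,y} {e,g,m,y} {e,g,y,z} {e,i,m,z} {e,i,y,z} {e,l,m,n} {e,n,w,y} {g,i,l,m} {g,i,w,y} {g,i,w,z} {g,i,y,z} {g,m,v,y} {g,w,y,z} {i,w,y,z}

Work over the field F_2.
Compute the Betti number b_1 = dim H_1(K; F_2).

n_0=10 n_1=42 n_2=56 n_3=17  [Z2]
∂1: piv[eg,ei,el,em,en,ew,ey,ez,gv] rk=9  ker:gi,gl,gm,gn,gw,gy,gz,il,im,in,iv,iw,iy,iz,lm,ln,lv,lw,ly,lz,mn,mv,mw,my,mz,nv,nw,ny,vw,vy,wy,wz,yz
∂2: piv[egi,egl,egm,egy,egz,eim,eiy,eiz,elm,eln,ely,emn,emy,emz,enw,eny,ewy,eyz,gil,gin,giv,giw,glw,gmn,gmv,gnv,gvy,gwy,gwz,imw,lmv,lmz,mvw] rk=33  ker:gim,giy,giz,glm,gly,gmy,gyz,ilm,ilw,imn,imv,imz,iwy,iwz,iyz,lmn,lmw,lwy,lwz,mvy,mwz,nwy,wyz
∂3: piv[egiy,egiz,eglm,egly,egmy,egyz,eimz,eiyz,elmn,enwy,gilm,giwy,giwz,gmvy,gwyz] rk=15  ker:giyz,iwyz
b_1=(42−9)−33=0

b_1=0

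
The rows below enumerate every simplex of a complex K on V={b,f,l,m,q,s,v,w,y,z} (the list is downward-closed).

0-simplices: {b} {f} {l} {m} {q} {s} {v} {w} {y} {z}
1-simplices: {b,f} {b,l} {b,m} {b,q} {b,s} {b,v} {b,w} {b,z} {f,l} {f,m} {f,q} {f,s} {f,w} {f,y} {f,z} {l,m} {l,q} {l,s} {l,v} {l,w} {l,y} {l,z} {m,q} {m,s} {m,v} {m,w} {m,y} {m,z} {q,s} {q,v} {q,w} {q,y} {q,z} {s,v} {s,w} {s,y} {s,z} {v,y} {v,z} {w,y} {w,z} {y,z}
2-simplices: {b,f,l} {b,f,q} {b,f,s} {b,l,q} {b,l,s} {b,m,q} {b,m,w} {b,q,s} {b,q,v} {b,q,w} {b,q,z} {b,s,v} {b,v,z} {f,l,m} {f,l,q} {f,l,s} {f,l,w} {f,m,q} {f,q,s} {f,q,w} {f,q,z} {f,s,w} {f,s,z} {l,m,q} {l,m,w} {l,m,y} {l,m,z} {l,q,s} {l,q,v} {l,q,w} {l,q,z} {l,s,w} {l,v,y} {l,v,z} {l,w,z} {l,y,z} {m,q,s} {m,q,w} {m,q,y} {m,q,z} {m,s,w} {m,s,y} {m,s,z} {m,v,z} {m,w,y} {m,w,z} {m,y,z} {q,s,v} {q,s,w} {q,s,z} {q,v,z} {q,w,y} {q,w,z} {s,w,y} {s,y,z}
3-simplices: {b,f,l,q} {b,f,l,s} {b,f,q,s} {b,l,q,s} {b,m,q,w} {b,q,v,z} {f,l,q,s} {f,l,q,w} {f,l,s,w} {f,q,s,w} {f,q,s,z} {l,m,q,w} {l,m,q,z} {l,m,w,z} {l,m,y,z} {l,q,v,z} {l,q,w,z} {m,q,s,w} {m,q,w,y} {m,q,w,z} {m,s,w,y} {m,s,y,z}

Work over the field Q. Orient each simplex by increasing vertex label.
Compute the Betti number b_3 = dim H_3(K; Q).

n_0=10 n_1=42 n_2=55 n_3=22  [Q]
∂1: piv[bf,bl,bm,bq,bs,bv,bw,bz,fy] rk=9  ker:fl,fm,fq,fs,fw,fz,lm,lq,ls,lv,lw,ly,lz,mq,ms,mv,mw,my,mz,qs,qv,qw,qy,qz,sv,sw,sy,sz,vy,vz,wy,wz,yz
∂2: piv[bfl,bfq,bfs,blq,bls,bmq,bmw,bqs,bqv,bqw,bqz,bsv,bvz,flm,flw,fmq,fqw,fqz,fsw,fsz,lmy,lmz,lqv,lqz,lvy,lwz,lyz,mqs,mqy,msy,mvz,mwy] rk=32  ker:flq,fls,fqs,lmq,lmw,lqs,lqw,lsw,lvz,mqw,mqz,msw,msz,mwz,myz,qsv,qsw,qsz,qvz,qwy,qwz,swy,syz
∂3: piv[bflq,bfls,bfqs,blqs,bmqw,bqvz,flqw,flsw,fqsw,fqsz,lmqw,lmqz,lmwz,lmyz,lqvz,lqwz,mqsw,mqwy,mswy,msyz] rk=20  ker:flqs,mqwz
b_3=(22−20)−0=2

b_3=2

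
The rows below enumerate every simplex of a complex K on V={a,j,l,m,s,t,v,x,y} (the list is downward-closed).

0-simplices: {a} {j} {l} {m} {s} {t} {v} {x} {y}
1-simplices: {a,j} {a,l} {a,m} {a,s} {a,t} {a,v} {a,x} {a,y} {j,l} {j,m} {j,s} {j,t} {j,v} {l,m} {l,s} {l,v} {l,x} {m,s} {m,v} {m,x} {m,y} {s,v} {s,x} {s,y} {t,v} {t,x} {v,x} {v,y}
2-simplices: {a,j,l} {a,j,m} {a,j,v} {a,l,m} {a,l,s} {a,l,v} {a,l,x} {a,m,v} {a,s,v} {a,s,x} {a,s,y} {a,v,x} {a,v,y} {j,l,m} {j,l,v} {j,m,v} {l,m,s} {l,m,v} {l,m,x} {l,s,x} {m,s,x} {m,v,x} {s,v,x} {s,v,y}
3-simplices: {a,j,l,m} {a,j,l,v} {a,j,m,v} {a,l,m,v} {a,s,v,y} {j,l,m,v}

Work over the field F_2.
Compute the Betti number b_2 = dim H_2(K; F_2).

b_2=4

n_0=9 n_1=28 n_2=24 n_3=6  [Z2]
∂1: piv[aj,al,am,as,at,av,ax,ay] rk=8  ker:jl,jm,js,jt,jv,lm,ls,lv,lx,ms,mv,mx,my,sv,sx,sy,tv,tx,vx,vy
∂2: piv[ajl,ajm,ajv,alm,als,alv,alx,amv,asv,asx,asy,avx,avy,lms,lmx] rk=15  ker:jlm,jlv,jmv,lmv,lsx,msx,mvx,svx,svy
∂3: piv[ajlm,ajlv,ajmv,almv,asvy] rk=5  ker:jlmv
b_2=(24−15)−5=4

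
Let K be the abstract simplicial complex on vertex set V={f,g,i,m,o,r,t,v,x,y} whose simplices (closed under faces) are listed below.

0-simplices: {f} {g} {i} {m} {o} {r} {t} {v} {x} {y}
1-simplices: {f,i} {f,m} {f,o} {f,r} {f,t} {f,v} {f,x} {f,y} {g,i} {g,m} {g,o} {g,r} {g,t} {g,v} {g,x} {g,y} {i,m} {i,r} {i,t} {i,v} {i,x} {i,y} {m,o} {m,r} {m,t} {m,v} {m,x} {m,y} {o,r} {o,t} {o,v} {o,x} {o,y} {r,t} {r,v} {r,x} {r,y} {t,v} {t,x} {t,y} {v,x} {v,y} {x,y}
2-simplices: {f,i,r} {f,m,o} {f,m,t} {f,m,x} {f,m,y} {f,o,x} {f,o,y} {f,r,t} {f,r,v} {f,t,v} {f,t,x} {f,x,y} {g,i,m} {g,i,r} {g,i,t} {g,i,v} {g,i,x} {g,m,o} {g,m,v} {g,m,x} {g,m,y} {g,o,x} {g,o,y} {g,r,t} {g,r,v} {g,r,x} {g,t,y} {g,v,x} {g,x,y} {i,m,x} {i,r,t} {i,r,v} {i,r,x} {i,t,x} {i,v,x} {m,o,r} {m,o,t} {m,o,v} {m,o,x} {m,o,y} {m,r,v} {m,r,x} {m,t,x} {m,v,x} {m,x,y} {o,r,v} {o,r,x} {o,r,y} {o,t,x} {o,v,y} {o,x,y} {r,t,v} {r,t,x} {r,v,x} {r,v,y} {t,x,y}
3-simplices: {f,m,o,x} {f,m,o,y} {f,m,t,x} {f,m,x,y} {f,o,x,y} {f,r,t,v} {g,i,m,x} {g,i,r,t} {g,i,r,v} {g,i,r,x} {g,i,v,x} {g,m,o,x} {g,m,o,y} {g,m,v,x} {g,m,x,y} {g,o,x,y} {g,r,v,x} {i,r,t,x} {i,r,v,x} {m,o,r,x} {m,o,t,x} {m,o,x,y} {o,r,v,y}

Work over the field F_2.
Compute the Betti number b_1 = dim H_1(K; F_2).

b_1=1

n_0=10 n_1=43 n_2=56 n_3=23  [Z2]
∂1: piv[fi,fm,fo,fr,ft,fv,fx,fy,gi] rk=9  ker:gm,go,gr,gt,gv,gx,gy,im,ir,it,iv,ix,iy,mo,mr,mt,mv,mx,my,or,ot,ov,ox,oy,rt,rv,rx,ry,tv,tx,ty,vx,vy,xy
∂2: piv[fir,fmo,fmt,fmx,fmy,fox,foy,frt,frv,ftv,ftx,fxy,gim,gir,git,giv,gix,gmo,gmv,gmx,gmy,grt,grv,grx,gty,gvx,itx,mor,mot,mov,mrv,ory,ovy] rk=33  ker:gox,goy,gxy,imx,irt,irv,irx,ivx,mox,moy,mrx,mtx,mvx,mxy,orv,orx,otx,oxy,rtv,rtx,rvx,rvy,txy
∂3: piv[fmox,fmoy,fmtx,fmxy,foxy,frtv,gimx,girt,girv,girx,givx,gmox,gmoy,gmvx,gmxy,grvx,irtx,morx,motx,orvy] rk=20  ker:goxy,irvx,moxy
b_1=(43−9)−33=1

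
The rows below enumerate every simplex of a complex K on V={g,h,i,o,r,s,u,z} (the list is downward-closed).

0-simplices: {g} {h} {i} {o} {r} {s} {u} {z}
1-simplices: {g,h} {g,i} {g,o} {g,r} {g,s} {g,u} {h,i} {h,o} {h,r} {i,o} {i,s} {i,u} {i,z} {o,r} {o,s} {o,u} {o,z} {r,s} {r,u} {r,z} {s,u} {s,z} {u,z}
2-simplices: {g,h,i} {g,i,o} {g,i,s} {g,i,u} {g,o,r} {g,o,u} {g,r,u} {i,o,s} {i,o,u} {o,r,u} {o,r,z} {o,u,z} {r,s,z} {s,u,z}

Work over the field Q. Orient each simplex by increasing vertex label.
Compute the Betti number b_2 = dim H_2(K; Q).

n_0=8 n_1=23 n_2=14  [Q]
∂1: piv[gh,gi,go,gr,gs,gu,iz] rk=7  ker:hi,ho,hr,io,is,iu,or,os,ou,oz,rs,ru,rz,su,sz,uz
∂2: piv[ghi,gio,gis,giu,gor,gou,gru,ios,orz,ouz,rsz,suz] rk=12  ker:iou,oru
b_2=(14−12)−0=2

b_2=2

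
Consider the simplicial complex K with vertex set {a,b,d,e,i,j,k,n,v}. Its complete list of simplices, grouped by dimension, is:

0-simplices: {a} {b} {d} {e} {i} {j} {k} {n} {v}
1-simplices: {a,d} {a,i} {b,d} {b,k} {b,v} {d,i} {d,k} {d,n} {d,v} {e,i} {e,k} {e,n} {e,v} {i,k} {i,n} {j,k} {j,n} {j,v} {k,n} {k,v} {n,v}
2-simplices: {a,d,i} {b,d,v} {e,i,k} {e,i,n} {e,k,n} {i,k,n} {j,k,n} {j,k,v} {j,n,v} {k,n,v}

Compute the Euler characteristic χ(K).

χ(K)=-2

n_0=9 n_1=21 n_2=10
χ=+9−21+10=-2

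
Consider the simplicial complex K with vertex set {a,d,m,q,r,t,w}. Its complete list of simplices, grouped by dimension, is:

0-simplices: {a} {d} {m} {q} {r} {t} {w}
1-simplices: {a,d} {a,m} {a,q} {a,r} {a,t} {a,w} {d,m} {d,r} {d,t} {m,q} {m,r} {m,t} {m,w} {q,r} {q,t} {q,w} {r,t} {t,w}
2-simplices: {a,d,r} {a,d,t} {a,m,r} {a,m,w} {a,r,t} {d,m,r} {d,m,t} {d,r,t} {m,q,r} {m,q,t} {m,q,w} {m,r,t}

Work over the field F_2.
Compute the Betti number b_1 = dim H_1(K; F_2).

n_0=7 n_1=18 n_2=12  [Z2]
∂1: piv[ad,am,aq,ar,at,aw] rk=6  ker:dm,dr,dt,mq,mr,mt,mw,qr,qt,qw,rt,tw
∂2: piv[adr,adt,amr,amw,art,dmr,dmt,mqr,mqt,mqw] rk=10  ker:drt,mrt
b_1=(18−6)−10=2

b_1=2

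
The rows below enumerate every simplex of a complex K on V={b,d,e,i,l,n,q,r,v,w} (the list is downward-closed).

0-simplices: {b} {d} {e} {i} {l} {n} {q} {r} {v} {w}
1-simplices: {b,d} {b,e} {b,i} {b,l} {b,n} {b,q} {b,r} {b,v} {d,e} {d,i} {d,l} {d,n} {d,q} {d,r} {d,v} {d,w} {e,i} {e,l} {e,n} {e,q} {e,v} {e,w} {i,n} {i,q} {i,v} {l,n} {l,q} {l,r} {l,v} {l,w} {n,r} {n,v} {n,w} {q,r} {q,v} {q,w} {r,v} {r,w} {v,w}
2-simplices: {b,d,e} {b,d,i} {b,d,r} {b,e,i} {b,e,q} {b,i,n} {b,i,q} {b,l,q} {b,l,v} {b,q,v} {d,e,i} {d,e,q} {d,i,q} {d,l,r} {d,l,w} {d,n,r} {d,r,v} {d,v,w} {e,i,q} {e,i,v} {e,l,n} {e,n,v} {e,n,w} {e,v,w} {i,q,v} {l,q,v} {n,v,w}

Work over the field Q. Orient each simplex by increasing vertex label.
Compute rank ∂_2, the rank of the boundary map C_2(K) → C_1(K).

rank∂_2=22

n_0=10 n_1=39 n_2=27  [Q]
∂1: piv[bd,be,bi,bl,bn,bq,br,bv,dw] rk=9  ker:de,di,dl,dn,dq,dr,dv,ei,el,en,eq,ev,ew,in,iq,iv,ln,lq,lr,lv,lw,nr,nv,nw,qr,qv,qw,rv,rw,vw
∂2: piv[bde,bdi,bdr,bei,beq,bin,biq,blq,blv,bqv,deq,dlr,dlw,dnr,drv,dvw,eiv,eln,env,enw,evw,iqv] rk=22  ker:dei,diq,eiq,lqv,nvw
rk∂_2=22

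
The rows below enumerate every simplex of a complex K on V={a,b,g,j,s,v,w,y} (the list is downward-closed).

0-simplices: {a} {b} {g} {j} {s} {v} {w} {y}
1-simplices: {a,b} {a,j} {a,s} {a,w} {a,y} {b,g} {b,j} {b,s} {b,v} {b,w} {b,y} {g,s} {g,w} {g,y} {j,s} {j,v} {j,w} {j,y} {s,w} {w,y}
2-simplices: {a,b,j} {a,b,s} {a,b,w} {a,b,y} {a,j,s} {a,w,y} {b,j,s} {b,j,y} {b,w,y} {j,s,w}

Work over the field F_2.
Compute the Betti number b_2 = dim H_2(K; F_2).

b_2=2

n_0=8 n_1=20 n_2=10  [Z2]
∂1: piv[ab,aj,as,aw,ay,bg,bv] rk=7  ker:bj,bs,bw,by,gs,gw,gy,js,jv,jw,jy,sw,wy
∂2: piv[abj,abs,abw,aby,ajs,awy,bjy,jsw] rk=8  ker:bjs,bwy
b_2=(10−8)−0=2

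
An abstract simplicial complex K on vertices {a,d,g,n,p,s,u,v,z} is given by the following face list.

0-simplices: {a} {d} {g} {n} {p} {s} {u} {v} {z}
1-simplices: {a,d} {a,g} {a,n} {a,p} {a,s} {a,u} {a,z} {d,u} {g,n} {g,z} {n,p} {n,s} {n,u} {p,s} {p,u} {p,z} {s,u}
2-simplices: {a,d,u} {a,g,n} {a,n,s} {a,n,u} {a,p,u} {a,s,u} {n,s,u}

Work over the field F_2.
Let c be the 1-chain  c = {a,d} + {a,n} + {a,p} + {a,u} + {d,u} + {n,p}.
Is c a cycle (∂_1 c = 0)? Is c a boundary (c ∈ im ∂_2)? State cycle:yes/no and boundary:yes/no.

cycle:yes boundary:no

n_0=9 n_1=17 n_2=7  [Z2]
∂1: piv[ad,ag,an,ap,as,au,az] rk=7  ker:du,gn,gz,np,ns,nu,ps,pu,pz,su
∂2: piv[adu,agn,ans,anu,apu,asu] rk=6  ker:nsu
∂1c = 0
c vs im∂2: residual ≠ 0 ⇒ not boundary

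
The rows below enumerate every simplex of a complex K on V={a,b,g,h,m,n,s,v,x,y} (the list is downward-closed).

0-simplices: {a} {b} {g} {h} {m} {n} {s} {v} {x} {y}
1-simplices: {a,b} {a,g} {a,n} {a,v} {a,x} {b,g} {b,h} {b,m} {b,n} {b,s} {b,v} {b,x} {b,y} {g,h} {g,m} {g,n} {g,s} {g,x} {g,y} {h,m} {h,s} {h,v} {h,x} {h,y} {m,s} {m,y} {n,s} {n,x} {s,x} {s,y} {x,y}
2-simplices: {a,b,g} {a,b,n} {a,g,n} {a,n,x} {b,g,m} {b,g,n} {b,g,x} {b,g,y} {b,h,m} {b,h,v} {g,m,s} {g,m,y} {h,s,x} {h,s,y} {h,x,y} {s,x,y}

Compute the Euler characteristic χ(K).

χ(K)=-5

n_0=10 n_1=31 n_2=16
χ=+10−31+16=-5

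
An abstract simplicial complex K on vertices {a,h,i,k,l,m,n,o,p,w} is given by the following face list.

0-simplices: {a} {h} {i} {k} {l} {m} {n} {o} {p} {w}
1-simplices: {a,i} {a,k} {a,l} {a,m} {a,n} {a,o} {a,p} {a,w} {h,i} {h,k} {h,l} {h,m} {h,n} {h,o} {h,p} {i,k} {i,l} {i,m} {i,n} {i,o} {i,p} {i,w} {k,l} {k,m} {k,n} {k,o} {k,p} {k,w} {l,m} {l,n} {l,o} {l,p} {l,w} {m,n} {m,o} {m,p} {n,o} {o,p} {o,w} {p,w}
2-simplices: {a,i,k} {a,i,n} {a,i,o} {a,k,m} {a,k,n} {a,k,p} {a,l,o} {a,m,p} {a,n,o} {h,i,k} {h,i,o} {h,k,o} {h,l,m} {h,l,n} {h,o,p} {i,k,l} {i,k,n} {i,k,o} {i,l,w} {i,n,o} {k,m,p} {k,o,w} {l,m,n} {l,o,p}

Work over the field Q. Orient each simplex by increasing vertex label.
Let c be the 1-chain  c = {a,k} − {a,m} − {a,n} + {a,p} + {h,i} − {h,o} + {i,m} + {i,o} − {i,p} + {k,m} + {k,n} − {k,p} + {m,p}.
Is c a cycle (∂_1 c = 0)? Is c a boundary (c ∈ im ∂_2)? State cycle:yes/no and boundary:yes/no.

cycle:yes boundary:no

n_0=10 n_1=40 n_2=24  [Q]
∂1: piv[ai,ak,al,am,an,ao,ap,aw,hi] rk=9  ker:hk,hl,hm,hn,ho,hp,ik,il,im,in,io,ip,iw,kl,km,kn,ko,kp,kw,lm,ln,lo,lp,lw,mn,mo,mp,no,op,ow,pw
∂2: piv[aik,ain,aio,akm,akn,akp,alo,amp,ano,hik,hio,hko,hlm,hln,hop,ikl,ilw,kow,lmn,lop] rk=20  ker:ikn,iko,ino,kmp
∂1c = 0
c vs im∂2: residual ≠ 0 ⇒ not boundary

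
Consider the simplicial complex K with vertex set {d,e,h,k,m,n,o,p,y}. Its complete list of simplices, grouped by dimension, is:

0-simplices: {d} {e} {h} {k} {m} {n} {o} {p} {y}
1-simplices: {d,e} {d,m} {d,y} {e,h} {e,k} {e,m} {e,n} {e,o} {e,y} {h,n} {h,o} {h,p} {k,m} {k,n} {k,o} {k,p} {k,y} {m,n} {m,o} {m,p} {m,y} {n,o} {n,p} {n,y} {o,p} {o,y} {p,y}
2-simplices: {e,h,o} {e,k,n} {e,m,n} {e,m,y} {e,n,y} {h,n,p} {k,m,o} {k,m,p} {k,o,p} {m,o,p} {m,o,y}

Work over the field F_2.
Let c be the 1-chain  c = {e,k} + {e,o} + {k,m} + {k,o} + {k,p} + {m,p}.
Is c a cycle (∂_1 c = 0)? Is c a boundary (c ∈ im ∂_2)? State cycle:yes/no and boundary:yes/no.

n_0=9 n_1=27 n_2=11  [Z2]
∂1: piv[de,dm,dy,eh,ek,en,eo,hp] rk=8  ker:em,ey,hn,ho,km,kn,ko,kp,ky,mn,mo,mp,my,no,np,ny,op,oy,py
∂2: piv[eho,ekn,emn,emy,eny,hnp,kmo,kmp,kop,moy] rk=10  ker:mop
∂1c = 0
c vs im∂2: residual ≠ 0 ⇒ not boundary

cycle:yes boundary:no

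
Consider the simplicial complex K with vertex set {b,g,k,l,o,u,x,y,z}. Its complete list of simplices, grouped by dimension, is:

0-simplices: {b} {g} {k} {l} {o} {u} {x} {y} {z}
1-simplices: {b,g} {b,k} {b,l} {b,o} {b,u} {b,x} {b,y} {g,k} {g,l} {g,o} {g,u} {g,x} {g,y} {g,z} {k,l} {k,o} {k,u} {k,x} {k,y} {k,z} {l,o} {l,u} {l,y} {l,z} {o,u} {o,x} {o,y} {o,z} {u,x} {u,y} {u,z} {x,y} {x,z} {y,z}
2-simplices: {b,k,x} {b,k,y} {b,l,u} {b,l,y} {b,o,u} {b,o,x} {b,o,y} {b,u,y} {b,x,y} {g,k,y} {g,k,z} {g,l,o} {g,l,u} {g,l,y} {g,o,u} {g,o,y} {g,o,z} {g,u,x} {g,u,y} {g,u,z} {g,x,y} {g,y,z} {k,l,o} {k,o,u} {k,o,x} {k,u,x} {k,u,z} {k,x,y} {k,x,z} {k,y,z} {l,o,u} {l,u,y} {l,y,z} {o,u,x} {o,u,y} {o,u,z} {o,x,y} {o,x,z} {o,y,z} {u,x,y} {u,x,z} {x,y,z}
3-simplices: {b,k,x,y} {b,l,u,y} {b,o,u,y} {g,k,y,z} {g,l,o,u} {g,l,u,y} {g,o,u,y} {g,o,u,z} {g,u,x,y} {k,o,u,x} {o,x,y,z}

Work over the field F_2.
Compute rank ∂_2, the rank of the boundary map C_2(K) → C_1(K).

n_0=9 n_1=34 n_2=42 n_3=11  [Z2]
∂1: piv[bg,bk,bl,bo,bu,bx,by,gz] rk=8  ker:gk,gl,go,gu,gx,gy,kl,ko,ku,kx,ky,kz,lo,lu,ly,lz,ou,ox,oy,oz,ux,uy,uz,xy,xz,yz
∂2: piv[bkx,bky,blu,bly,bou,box,boy,buy,bxy,gky,gkz,glo,glu,gly,gou,goz,gux,guz,gxy,gyz,klo,kou,kox,kxz,lyz] rk=25  ker:goy,guy,kux,kuz,kxy,kyz,lou,luy,oux,ouy,ouz,oxy,oxz,oyz,uxy,uxz,xyz
∂3: piv[bkxy,bluy,bouy,gkyz,glou,gluy,gouy,gouz,guxy,koux,oxyz] rk=11
rk∂_2=25

rank∂_2=25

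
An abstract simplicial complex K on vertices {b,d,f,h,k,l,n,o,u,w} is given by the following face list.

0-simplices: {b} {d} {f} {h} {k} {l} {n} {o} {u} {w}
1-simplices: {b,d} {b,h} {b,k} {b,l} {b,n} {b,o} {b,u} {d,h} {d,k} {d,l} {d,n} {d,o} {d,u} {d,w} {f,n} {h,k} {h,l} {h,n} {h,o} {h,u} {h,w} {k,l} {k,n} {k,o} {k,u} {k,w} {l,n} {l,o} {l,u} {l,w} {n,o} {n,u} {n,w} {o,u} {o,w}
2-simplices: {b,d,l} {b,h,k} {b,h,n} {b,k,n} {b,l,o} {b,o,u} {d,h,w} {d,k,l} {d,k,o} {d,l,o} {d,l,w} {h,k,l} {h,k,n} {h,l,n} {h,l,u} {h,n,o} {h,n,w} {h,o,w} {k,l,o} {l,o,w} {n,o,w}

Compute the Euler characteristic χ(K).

n_0=10 n_1=35 n_2=21
χ=+10−35+21=-4

χ(K)=-4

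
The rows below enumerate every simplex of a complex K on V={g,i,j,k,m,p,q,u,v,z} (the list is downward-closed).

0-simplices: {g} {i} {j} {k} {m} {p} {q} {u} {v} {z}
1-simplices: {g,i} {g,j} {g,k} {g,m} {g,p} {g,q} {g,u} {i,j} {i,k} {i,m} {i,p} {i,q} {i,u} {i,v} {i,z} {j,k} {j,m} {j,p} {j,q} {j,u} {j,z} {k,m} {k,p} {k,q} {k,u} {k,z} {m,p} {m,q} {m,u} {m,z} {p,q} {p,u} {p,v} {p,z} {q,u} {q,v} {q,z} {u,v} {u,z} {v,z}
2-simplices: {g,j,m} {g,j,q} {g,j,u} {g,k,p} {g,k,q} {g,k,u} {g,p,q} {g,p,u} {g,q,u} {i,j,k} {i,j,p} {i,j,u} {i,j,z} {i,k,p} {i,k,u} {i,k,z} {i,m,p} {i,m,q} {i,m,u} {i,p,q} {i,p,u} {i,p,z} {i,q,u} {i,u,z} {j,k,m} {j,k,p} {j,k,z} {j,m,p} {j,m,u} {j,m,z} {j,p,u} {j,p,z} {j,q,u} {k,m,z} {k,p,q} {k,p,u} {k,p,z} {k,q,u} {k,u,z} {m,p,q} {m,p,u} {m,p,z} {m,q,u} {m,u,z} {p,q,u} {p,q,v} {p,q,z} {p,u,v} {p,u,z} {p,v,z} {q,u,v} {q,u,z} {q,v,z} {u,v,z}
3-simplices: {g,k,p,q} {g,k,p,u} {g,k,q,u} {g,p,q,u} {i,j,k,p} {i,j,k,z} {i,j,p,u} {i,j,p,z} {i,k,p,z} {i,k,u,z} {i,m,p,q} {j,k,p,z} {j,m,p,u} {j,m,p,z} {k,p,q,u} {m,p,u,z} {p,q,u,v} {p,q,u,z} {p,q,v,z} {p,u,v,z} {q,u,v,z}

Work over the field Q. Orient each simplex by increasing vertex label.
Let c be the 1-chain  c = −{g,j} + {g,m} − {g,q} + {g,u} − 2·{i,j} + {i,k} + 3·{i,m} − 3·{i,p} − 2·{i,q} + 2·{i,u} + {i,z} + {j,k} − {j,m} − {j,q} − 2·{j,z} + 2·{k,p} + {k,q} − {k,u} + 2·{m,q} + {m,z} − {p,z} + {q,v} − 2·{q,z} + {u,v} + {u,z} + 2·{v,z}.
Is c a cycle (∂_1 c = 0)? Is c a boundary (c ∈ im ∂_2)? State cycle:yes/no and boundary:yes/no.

cycle:yes boundary:yes

n_0=10 n_1=40 n_2=54 n_3=21  [Q]
∂1: piv[gi,gj,gk,gm,gp,gq,gu,iv,iz] rk=9  ker:ij,ik,im,ip,iq,iu,jk,jm,jp,jq,ju,jz,km,kp,kq,ku,kz,mp,mq,mu,mz,pq,pu,pv,pz,qu,qv,qz,uv,uz,vz
∂2: piv[gjm,gjq,gju,gkp,gkq,gku,gpq,gpu,gqu,ijk,ijp,iju,ijz,ikp,iku,ikz,imp,imq,imu,ipq,ipz,iuz,jkm,jmp,jmz,pqv,pqz,puv,pvz] rk=29  ker:ipu,iqu,jkp,jkz,jmu,jpu,jpz,jqu,kmz,kpq,kpu,kpz,kqu,kuz,mpq,mpu,mpz,mqu,muz,pqu,puz,quv,quz,qvz,uvz
∂3: piv[gkpq,gkpu,gkqu,gpqu,ijkp,ijkz,ijpu,ijpz,ikpz,ikuz,impq,jmpu,jmpz,mpuz,pquv,pquz,pqvz,puvz] rk=18  ker:jkpz,kpqu,quvz
∂1c = 0
c vs im∂2: reduces to 0 ⇒ boundary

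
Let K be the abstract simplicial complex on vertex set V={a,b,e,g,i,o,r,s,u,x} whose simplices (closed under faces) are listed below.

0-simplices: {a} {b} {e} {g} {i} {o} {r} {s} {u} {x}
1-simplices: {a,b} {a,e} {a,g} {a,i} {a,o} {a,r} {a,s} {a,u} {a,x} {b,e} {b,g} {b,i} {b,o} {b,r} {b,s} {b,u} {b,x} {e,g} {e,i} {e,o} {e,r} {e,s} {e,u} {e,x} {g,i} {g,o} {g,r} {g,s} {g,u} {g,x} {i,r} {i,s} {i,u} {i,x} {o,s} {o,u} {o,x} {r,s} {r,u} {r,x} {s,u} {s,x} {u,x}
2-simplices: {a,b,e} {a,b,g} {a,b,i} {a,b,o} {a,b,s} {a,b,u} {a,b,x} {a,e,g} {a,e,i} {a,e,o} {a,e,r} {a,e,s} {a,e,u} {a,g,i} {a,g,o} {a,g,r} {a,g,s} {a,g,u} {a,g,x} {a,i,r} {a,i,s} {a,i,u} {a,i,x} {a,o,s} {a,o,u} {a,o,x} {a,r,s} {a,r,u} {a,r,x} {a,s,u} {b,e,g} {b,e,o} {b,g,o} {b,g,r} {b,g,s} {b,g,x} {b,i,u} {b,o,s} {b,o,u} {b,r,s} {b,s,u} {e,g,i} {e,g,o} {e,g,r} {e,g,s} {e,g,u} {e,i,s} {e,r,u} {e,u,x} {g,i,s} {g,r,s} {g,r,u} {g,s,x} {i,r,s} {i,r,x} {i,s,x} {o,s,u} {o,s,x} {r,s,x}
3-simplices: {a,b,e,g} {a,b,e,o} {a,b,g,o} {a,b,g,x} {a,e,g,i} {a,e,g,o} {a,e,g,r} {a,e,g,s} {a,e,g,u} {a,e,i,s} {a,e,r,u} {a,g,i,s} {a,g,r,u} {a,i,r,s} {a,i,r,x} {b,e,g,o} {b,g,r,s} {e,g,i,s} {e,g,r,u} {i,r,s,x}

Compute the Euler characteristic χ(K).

χ(K)=6

n_0=10 n_1=43 n_2=59 n_3=20
χ=+10−43+59−20=6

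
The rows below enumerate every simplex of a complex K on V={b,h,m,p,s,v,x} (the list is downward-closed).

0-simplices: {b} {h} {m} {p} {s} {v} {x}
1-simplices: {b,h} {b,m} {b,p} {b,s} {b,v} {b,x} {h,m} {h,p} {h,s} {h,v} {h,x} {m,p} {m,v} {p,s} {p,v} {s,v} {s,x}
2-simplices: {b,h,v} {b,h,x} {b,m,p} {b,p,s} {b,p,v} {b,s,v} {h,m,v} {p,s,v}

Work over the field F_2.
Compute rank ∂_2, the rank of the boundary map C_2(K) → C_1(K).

n_0=7 n_1=17 n_2=8  [Z2]
∂1: piv[bh,bm,bp,bs,bv,bx] rk=6  ker:hm,hp,hs,hv,hx,mp,mv,ps,pv,sv,sx
∂2: piv[bhv,bhx,bmp,bps,bpv,bsv,hmv] rk=7  ker:psv
rk∂_2=7

rank∂_2=7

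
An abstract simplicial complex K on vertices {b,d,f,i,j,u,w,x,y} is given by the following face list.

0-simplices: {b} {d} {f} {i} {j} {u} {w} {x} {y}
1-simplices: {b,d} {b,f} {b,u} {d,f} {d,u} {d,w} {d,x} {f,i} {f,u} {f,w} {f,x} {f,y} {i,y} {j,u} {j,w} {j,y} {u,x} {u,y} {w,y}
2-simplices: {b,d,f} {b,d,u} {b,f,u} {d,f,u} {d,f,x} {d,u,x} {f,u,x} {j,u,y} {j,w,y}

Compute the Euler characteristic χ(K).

χ(K)=-1

n_0=9 n_1=19 n_2=9
χ=+9−19+9=-1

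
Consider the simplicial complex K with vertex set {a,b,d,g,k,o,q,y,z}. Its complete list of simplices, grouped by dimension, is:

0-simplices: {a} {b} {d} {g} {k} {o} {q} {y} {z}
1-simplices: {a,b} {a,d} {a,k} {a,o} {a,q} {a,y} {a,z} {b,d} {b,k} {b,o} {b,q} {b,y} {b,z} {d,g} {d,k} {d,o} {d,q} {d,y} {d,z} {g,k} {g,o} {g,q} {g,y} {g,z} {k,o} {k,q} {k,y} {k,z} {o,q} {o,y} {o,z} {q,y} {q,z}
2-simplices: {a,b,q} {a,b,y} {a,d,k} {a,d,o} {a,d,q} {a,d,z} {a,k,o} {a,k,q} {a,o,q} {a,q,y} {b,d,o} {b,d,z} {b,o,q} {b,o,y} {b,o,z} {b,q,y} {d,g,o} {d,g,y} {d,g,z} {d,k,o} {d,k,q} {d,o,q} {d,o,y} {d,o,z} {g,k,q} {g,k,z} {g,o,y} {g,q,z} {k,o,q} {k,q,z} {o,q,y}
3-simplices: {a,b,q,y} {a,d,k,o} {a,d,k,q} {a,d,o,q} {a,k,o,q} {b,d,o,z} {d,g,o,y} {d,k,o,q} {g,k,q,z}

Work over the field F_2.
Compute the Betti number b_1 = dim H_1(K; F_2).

b_1=3

n_0=9 n_1=33 n_2=31 n_3=9  [Z2]
∂1: piv[ab,ad,ak,ao,aq,ay,az,dg] rk=8  ker:bd,bk,bo,bq,by,bz,dk,do,dq,dy,dz,gk,go,gq,gy,gz,ko,kq,ky,kz,oq,oy,oz,qy,qz
∂2: piv[abq,aby,adk,ado,adq,adz,ako,akq,aoq,aqy,bdo,bdz,boq,boy,boz,dgo,dgy,dgz,doy,gkq,gkz,gqz] rk=22  ker:bqy,dko,dkq,doq,doz,goy,koq,kqz,oqy
∂3: piv[abqy,adko,adkq,adoq,akoq,bdoz,dgoy,gkqz] rk=8  ker:dkoq
b_1=(33−8)−22=3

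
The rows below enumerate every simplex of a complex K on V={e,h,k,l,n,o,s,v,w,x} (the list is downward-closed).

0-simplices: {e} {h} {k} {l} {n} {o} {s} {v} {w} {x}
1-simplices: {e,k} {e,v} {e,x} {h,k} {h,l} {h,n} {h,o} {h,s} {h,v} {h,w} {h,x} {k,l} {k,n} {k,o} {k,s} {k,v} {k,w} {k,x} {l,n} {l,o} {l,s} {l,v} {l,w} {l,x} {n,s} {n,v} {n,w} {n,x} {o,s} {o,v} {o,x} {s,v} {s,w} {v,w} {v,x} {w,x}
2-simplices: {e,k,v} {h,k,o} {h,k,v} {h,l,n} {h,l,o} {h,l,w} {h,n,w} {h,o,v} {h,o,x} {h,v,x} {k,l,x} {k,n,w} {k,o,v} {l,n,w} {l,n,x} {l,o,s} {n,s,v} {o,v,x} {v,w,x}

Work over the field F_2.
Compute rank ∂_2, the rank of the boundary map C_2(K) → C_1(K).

rank∂_2=16

n_0=10 n_1=36 n_2=19  [Z2]
∂1: piv[ek,ev,ex,hk,hl,hn,ho,hs,hw] rk=9  ker:hv,hx,kl,kn,ko,ks,kv,kw,kx,ln,lo,ls,lv,lw,lx,ns,nv,nw,nx,os,ov,ox,sv,sw,vw,vx,wx
∂2: piv[ekv,hko,hkv,hln,hlo,hlw,hnw,hov,hox,hvx,klx,knw,lnx,los,nsv,vwx] rk=16  ker:kov,lnw,ovx
rk∂_2=16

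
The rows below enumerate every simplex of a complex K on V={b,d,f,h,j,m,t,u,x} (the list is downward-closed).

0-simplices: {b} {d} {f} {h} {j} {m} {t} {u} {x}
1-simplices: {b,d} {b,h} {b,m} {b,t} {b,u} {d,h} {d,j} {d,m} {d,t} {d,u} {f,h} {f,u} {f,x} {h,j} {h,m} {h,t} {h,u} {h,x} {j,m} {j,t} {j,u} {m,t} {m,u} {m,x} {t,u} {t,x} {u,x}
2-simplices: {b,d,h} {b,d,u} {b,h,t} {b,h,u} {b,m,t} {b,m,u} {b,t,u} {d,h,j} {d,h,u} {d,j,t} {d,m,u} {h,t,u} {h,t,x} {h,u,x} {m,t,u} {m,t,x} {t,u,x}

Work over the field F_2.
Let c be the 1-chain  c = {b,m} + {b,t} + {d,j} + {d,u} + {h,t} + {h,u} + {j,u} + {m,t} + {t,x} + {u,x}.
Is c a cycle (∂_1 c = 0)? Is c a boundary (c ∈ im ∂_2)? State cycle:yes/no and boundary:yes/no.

cycle:yes boundary:no

n_0=9 n_1=27 n_2=17  [Z2]
∂1: piv[bd,bh,bm,bt,bu,dj,fh,fx] rk=8  ker:dh,dm,dt,du,fu,hj,hm,ht,hu,hx,jm,jt,ju,mt,mu,mx,tu,tx,ux
∂2: piv[bdh,bdu,bht,bhu,bmt,bmu,btu,dhj,djt,dmu,htx,hux,mtx] rk=13  ker:dhu,htu,mtu,tux
∂1c = 0
c vs im∂2: residual ≠ 0 ⇒ not boundary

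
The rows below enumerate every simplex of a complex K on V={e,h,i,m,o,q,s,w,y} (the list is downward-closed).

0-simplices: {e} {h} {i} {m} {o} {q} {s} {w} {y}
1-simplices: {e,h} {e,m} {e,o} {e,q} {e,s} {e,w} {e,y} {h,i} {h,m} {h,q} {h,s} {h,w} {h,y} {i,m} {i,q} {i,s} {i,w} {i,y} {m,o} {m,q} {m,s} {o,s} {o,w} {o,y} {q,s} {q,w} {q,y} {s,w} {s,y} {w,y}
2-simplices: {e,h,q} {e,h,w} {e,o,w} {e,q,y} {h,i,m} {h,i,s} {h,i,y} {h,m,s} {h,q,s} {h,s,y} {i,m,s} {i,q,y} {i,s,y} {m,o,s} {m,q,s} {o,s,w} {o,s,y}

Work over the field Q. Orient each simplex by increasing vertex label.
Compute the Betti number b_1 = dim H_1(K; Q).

n_0=9 n_1=30 n_2=17  [Q]
∂1: piv[eh,em,eo,eq,es,ew,ey,hi] rk=8  ker:hm,hq,hs,hw,hy,im,iq,is,iw,iy,mo,mq,ms,os,ow,oy,qs,qw,qy,sw,sy,wy
∂2: piv[ehq,ehw,eow,eqy,him,his,hiy,hms,hqs,hsy,iqy,mos,mqs,osw,osy] rk=15  ker:ims,isy
b_1=(30−8)−15=7

b_1=7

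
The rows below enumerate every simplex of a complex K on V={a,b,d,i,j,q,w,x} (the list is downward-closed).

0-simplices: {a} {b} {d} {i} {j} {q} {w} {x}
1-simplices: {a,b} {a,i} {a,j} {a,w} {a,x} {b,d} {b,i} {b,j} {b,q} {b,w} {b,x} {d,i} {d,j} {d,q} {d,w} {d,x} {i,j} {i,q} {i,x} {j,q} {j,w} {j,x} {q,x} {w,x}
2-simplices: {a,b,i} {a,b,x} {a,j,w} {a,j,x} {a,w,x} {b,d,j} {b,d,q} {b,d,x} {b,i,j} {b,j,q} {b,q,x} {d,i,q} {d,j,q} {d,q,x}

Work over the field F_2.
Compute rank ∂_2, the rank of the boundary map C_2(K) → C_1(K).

rank∂_2=12

n_0=8 n_1=24 n_2=14  [Z2]
∂1: piv[ab,ai,aj,aw,ax,bd,bq] rk=7  ker:bi,bj,bw,bx,di,dj,dq,dw,dx,ij,iq,ix,jq,jw,jx,qx,wx
∂2: piv[abi,abx,ajw,ajx,awx,bdj,bdq,bdx,bij,bjq,bqx,diq] rk=12  ker:djq,dqx
rk∂_2=12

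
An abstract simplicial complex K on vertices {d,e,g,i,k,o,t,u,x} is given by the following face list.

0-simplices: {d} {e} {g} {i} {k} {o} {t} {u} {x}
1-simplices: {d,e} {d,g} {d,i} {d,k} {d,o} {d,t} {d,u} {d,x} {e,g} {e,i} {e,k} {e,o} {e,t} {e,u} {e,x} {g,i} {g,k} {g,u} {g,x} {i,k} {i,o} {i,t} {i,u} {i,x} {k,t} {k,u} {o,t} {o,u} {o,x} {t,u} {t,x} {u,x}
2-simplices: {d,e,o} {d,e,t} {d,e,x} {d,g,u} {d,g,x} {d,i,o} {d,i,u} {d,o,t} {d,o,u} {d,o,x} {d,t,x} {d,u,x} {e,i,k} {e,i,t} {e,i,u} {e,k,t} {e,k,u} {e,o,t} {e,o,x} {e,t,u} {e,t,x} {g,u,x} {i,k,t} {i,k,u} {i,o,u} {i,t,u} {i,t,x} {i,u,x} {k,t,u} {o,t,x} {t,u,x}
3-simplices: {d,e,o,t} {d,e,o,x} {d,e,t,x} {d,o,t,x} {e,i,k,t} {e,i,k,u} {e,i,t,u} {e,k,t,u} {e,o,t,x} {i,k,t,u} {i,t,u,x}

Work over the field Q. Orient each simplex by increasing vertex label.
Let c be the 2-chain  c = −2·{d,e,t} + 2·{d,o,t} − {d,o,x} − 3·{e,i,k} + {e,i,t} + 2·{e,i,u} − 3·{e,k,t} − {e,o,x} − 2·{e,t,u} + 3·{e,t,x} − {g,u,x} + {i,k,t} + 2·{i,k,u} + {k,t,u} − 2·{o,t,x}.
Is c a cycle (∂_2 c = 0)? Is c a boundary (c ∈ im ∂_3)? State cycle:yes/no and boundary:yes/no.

n_0=9 n_1=32 n_2=31 n_3=11  [Q]
∂1: piv[de,dg,di,dk,do,dt,du,dx] rk=8  ker:eg,ei,ek,eo,et,eu,ex,gi,gk,gu,gx,ik,io,it,iu,ix,kt,ku,ot,ou,ox,tu,tx,ux
∂2: piv[deo,det,dex,dgu,dgx,dio,diu,dot,dou,dox,dtx,dux,eik,eit,eiu,ekt,eku,etu,itx,iux] rk=20  ker:eot,eox,etx,gux,ikt,iku,iou,itu,ktu,otx,tux
∂3: piv[deot,deox,detx,dotx,eikt,eiku,eitu,ektu,itux] rk=9  ker:eotx,iktu
∂2c = −2·{d,e} + {d,o} + {d,x} − {e,o} + {e,t} − 2·{e,x} − {g,u} + {g,x} − {k,t} + {k,u} − {t,u} + {t,x} − {u,x}

cycle:no boundary:no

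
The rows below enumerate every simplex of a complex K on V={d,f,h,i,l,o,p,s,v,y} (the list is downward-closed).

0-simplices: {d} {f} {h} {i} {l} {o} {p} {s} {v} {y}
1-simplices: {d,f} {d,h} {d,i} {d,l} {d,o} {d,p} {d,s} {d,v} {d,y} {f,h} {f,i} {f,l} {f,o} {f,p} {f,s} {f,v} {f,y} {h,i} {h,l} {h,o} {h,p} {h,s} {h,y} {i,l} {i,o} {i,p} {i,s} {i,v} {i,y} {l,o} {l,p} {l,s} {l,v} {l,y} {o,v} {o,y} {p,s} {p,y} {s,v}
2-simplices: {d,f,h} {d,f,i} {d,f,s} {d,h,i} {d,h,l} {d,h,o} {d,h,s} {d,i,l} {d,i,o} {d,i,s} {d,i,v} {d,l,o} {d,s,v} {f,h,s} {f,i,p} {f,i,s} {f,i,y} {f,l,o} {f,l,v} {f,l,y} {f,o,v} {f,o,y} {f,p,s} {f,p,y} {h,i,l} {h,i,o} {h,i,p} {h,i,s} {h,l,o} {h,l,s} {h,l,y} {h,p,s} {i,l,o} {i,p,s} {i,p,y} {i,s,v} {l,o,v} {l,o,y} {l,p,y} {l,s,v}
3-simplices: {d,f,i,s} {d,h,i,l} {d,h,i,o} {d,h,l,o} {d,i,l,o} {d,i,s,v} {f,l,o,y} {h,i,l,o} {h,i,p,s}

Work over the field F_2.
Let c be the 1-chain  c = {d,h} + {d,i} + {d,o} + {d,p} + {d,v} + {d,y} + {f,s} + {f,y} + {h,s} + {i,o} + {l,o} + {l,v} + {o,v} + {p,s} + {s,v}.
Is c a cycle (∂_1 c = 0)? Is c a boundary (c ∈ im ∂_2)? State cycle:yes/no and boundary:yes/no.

cycle:yes boundary:no

n_0=10 n_1=39 n_2=40 n_3=9  [Z2]
∂1: piv[df,dh,di,dl,do,dp,ds,dv,dy] rk=9  ker:fh,fi,fl,fo,fp,fs,fv,fy,hi,hl,ho,hp,hs,hy,il,io,ip,is,iv,iy,lo,lp,ls,lv,ly,ov,oy,ps,py,sv
∂2: piv[dfh,dfi,dfs,dhi,dhl,dho,dhs,dil,dio,dis,div,dlo,dsv,fip,fiy,flo,flv,fly,fov,foy,fps,fpy,hip,hls,hly,lpy,lsv] rk=27  ker:fhs,fis,hil,hio,his,hlo,hps,ilo,ips,ipy,isv,lov,loy
∂3: piv[dfis,dhil,dhio,dhlo,dilo,disv,floy,hips] rk=8  ker:hilo
∂1c = 0
c vs im∂2: residual ≠ 0 ⇒ not boundary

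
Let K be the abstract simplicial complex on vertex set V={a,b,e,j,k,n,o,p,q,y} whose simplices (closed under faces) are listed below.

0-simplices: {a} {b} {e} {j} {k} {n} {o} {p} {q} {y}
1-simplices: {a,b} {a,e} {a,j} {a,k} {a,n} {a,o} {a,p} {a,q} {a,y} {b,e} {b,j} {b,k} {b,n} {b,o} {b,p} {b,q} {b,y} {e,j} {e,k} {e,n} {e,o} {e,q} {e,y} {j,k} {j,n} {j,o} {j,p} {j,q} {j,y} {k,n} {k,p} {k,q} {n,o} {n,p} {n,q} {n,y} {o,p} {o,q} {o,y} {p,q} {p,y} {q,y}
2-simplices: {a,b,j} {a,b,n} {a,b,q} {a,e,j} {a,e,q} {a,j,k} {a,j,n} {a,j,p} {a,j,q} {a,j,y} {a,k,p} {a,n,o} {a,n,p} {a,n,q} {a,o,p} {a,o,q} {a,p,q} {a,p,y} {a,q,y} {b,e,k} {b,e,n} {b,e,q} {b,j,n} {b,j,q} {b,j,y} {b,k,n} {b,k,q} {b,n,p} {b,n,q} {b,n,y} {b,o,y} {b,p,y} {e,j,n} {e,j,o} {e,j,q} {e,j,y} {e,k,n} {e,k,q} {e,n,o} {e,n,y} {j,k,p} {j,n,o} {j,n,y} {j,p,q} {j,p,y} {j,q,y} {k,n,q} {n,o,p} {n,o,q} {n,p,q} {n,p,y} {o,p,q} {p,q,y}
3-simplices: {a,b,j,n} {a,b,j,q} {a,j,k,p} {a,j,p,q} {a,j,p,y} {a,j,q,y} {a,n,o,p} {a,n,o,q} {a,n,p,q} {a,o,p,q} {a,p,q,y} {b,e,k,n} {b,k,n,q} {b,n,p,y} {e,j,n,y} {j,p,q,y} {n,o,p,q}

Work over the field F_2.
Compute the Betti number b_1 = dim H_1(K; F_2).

b_1=2

n_0=10 n_1=42 n_2=53 n_3=17  [Z2]
∂1: piv[ab,ae,aj,ak,an,ao,ap,aq,ay] rk=9  ker:be,bj,bk,bn,bo,bp,bq,by,ej,ek,en,eo,eq,ey,jk,jn,jo,jp,jq,jy,kn,kp,kq,no,np,nq,ny,op,oq,oy,pq,py,qy
∂2: piv[abj,abn,abq,aej,aeq,ajk,ajn,ajp,ajq,ajy,akp,ano,anp,anq,aop,aoq,apq,apy,aqy,bek,ben,beq,bjy,bkn,bkq,bnp,bny,boy,ejo,ejy,eno] rk=31  ker:bjn,bjq,bnq,bpy,ejn,ejq,ekn,ekq,eny,jkp,jno,jny,jpq,jpy,jqy,knq,nop,noq,npq,npy,opq,pqy
∂3: piv[abjn,abjq,ajkp,ajpq,ajpy,ajqy,anop,anoq,anpq,aopq,apqy,bekn,bknq,bnpy,ejny] rk=15  ker:jpqy,nopq
b_1=(42−9)−31=2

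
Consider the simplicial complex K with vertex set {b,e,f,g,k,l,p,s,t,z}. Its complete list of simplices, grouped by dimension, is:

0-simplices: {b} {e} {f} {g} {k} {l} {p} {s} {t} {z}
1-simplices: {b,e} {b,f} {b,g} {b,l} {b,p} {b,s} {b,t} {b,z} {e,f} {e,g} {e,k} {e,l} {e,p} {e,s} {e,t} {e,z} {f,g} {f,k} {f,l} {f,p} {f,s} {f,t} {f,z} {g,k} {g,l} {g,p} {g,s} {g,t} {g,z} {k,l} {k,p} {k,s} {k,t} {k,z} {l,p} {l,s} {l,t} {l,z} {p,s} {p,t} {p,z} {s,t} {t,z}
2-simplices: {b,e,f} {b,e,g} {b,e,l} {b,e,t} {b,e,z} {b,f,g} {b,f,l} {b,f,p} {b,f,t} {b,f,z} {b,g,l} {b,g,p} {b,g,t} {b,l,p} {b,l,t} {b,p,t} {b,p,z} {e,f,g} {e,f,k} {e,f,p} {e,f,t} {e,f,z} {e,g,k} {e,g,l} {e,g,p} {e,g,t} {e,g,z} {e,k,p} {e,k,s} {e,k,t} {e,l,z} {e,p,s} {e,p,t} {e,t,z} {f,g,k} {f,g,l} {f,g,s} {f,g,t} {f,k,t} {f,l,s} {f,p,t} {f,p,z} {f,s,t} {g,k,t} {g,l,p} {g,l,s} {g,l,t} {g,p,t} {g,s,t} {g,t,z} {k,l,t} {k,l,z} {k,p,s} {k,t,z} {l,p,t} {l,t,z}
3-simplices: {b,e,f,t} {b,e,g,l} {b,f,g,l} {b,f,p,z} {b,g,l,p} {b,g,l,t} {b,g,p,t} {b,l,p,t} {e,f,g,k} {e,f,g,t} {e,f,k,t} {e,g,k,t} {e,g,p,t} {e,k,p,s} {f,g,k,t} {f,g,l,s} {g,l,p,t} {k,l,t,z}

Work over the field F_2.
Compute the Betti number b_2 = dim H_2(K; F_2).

n_0=10 n_1=43 n_2=56 n_3=18  [Z2]
∂1: piv[be,bf,bg,bl,bp,bs,bt,bz,ek] rk=9  ker:ef,eg,el,ep,es,et,ez,fg,fk,fl,fp,fs,ft,fz,gk,gl,gp,gs,gt,gz,kl,kp,ks,kt,kz,lp,ls,lt,lz,ps,pt,pz,st,tz
∂2: piv[bef,beg,bel,bet,bez,bfg,bfl,bfp,bft,bfz,bgl,bgp,bgt,blp,blt,bpt,bpz,efk,efp,egk,egz,ekp,eks,ekt,elz,eps,etz,fgs,fls,fst,klt,klz] rk=32  ker:efg,eft,efz,egl,egp,egt,ept,fgk,fgl,fgt,fkt,fpt,fpz,gkt,glp,gls,glt,gpt,gst,gtz,kps,ktz,lpt,ltz
∂3: piv[beft,begl,bfgl,bfpz,bglp,bglt,bgpt,blpt,efgk,efgt,efkt,egkt,egpt,ekps,fgls,kltz] rk=16  ker:fgkt,glpt
b_2=(56−32)−16=8

b_2=8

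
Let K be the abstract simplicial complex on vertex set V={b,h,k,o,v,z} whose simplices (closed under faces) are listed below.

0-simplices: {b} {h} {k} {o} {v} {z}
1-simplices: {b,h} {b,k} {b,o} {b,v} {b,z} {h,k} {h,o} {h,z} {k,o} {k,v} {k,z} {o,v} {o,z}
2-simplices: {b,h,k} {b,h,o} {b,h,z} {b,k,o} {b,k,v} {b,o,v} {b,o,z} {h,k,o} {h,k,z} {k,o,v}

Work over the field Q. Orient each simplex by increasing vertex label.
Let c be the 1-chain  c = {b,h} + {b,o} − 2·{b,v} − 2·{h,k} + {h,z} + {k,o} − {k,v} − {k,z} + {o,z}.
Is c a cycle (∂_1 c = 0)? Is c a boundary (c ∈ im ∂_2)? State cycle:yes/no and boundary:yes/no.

n_0=6 n_1=13 n_2=10  [Q]
∂1: piv[bh,bk,bo,bv,bz] rk=5  ker:hk,ho,hz,ko,kv,kz,ov,oz
∂2: piv[bhk,bho,bhz,bko,bkv,bov,boz,hkz] rk=8  ker:hko,kov
∂1c = 2·{h} − {k} + {o} − 3·{v} + {z}

cycle:no boundary:no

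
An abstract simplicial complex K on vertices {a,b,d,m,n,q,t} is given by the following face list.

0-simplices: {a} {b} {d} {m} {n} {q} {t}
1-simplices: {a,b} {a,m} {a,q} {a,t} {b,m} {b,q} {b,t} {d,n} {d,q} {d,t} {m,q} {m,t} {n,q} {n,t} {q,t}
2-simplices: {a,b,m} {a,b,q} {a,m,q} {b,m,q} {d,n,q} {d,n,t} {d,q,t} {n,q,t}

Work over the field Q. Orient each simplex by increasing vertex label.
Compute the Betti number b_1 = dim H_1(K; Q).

n_0=7 n_1=15 n_2=8  [Q]
∂1: piv[ab,am,aq,at,dn,dq] rk=6  ker:bm,bq,bt,dt,mq,mt,nq,nt,qt
∂2: piv[abm,abq,amq,dnq,dnt,dqt] rk=6  ker:bmq,nqt
b_1=(15−6)−6=3

b_1=3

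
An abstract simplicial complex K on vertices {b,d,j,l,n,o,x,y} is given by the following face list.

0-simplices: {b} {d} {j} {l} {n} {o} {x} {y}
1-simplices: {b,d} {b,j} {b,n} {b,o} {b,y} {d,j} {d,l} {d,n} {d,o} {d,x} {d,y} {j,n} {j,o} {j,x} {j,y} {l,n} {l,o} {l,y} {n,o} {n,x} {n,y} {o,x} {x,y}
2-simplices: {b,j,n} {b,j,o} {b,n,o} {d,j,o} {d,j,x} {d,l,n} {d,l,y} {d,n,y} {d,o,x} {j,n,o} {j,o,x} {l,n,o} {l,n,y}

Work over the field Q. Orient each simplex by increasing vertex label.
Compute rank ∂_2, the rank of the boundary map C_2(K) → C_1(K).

n_0=8 n_1=23 n_2=13  [Q]
∂1: piv[bd,bj,bn,bo,by,dl,dx] rk=7  ker:dj,dn,do,dy,jn,jo,jx,jy,ln,lo,ly,no,nx,ny,ox,xy
∂2: piv[bjn,bjo,bno,djo,djx,dln,dly,dny,dox,lno] rk=10  ker:jno,jox,lny
rk∂_2=10

rank∂_2=10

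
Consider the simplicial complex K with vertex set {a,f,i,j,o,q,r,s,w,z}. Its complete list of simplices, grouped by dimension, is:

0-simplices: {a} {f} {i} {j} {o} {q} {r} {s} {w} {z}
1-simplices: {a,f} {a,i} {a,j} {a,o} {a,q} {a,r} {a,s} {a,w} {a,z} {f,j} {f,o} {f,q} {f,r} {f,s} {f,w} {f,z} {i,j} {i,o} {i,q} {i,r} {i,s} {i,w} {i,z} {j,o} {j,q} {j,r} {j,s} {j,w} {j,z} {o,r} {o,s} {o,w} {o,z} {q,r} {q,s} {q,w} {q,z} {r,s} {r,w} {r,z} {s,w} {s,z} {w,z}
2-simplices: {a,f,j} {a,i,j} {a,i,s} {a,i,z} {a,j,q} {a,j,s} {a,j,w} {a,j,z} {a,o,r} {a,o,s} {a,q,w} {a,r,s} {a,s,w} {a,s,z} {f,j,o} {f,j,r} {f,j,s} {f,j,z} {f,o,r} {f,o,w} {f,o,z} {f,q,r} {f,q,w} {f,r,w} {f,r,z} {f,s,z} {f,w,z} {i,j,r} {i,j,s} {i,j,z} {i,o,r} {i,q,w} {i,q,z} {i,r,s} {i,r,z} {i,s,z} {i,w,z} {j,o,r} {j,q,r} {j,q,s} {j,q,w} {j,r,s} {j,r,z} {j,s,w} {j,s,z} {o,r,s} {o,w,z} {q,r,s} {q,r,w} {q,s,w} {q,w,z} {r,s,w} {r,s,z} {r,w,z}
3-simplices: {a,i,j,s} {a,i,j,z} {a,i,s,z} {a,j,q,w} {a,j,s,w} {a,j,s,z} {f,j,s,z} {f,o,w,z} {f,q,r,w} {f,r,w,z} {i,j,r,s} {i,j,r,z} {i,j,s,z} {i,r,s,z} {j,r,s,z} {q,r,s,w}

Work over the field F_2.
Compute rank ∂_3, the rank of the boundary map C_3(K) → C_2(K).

rank∂_3=14

n_0=10 n_1=43 n_2=54 n_3=16  [Z2]
∂1: piv[af,ai,aj,ao,aq,ar,as,aw,az] rk=9  ker:fj,fo,fq,fr,fs,fw,fz,ij,io,iq,ir,is,iw,iz,jo,jq,jr,js,jw,jz,or,os,ow,oz,qr,qs,qw,qz,rs,rw,rz,sw,sz,wz
∂2: piv[afj,aij,ais,aiz,ajq,ajs,ajw,ajz,aor,aos,aqw,ars,asw,asz,fjo,fjr,fjs,fjz,for,fow,foz,fqr,fqw,frw,frz,fwz,ijr,ior,iqw,iqz,irs,iwz,jqr,jqs] rk=34  ker:fsz,ijs,ijz,irz,isz,jor,jqw,jrs,jrz,jsw,jsz,ors,owz,qrs,qrw,qsw,qwz,rsw,rsz,rwz
∂3: piv[aijs,aijz,aisz,ajqw,ajsw,ajsz,fjsz,fowz,fqrw,frwz,ijrs,ijrz,irsz,qrsw] rk=14  ker:ijsz,jrsz
rk∂_3=14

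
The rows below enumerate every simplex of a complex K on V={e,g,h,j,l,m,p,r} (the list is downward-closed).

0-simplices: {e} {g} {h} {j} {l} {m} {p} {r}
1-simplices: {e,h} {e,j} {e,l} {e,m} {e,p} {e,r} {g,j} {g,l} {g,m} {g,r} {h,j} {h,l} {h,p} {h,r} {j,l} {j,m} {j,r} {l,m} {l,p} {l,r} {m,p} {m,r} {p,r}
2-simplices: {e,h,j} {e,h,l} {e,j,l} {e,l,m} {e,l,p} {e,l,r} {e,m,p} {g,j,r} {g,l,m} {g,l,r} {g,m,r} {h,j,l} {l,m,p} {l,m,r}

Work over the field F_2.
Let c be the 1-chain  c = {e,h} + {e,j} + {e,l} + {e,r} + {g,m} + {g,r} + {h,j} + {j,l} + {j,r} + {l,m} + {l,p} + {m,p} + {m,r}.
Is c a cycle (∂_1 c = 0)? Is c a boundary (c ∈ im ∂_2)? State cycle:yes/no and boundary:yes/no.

cycle:yes boundary:no

n_0=8 n_1=23 n_2=14  [Z2]
∂1: piv[eh,ej,el,em,ep,er,gj] rk=7  ker:gl,gm,gr,hj,hl,hp,hr,jl,jm,jr,lm,lp,lr,mp,mr,pr
∂2: piv[ehj,ehl,ejl,elm,elp,elr,emp,gjr,glm,glr,gmr] rk=11  ker:hjl,lmp,lmr
∂1c = 0
c vs im∂2: residual ≠ 0 ⇒ not boundary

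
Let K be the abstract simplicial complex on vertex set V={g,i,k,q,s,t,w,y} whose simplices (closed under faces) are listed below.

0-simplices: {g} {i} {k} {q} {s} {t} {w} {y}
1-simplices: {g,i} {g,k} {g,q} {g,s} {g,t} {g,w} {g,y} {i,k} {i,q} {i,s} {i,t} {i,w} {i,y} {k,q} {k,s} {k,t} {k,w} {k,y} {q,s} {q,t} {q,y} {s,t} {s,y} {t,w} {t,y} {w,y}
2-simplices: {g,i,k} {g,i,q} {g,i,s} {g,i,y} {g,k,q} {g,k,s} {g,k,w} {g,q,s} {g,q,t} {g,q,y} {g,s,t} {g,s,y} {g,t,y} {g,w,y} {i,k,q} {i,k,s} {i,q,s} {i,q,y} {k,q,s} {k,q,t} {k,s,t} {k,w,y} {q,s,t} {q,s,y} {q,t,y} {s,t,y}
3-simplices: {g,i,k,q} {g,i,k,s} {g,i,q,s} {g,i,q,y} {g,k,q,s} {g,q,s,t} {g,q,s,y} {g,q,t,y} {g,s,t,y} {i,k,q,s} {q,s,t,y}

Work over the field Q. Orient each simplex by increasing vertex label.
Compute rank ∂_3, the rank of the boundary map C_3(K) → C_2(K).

n_0=8 n_1=26 n_2=26 n_3=11  [Q]
∂1: piv[gi,gk,gq,gs,gt,gw,gy] rk=7  ker:ik,iq,is,it,iw,iy,kq,ks,kt,kw,ky,qs,qt,qy,st,sy,tw,ty,wy
∂2: piv[gik,giq,gis,giy,gkq,gks,gkw,gqs,gqt,gqy,gst,gsy,gty,gwy,kqt,kwy] rk=16  ker:ikq,iks,iqs,iqy,kqs,kst,qst,qsy,qty,sty
∂3: piv[gikq,giks,giqs,giqy,gkqs,gqst,gqsy,gqty,gsty] rk=9  ker:ikqs,qsty
rk∂_3=9

rank∂_3=9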